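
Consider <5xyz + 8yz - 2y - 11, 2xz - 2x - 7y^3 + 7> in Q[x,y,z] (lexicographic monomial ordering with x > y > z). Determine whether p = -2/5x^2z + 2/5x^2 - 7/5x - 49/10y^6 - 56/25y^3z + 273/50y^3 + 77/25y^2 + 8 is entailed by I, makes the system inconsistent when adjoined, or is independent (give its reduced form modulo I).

First compute the reduced Gröbner basis of I by Buchberger's algorithm.
f_1 = 5xyz + 8yz - 2y - 11, LT = xyz.
f_2 = 2xz - 2x - 7y^3 + 7, LT = xz.

S(f_1,f_2): lcm = xyz. S = xy + 7/2y^4 + 8/5yz - 39/10y - 11/5.
  leading term xy: no divisor's leading term divides it; move xy to the remainder.
  leading term y^4: no divisor's leading term divides it; move 7/2y^4 to the remainder.
  leading term yz: no divisor's leading term divides it; move 8/5yz to the remainder.
  leading term y: no divisor's leading term divides it; move -39/10y to the remainder.
  leading term 1: no divisor's leading term divides it; move -11/5 to the remainder.
  remainder xy + 7/2y^4 + 8/5yz - 39/10y - 11/5 ≠ 0; add h_3 = xy + 7/2y^4 + 8/5yz - 39/10y - 11/5 to the basis.

S(f_1,h_3): lcm = xyz. S = -7/2y^4z - 8/5yz^2 + 11/2yz - 2/5y + 11/5z - 11/5.
  leading term y^4z: no divisor's leading term divides it; move -7/2y^4z to the remainder.
  leading term yz^2: no divisor's leading term divides it; move -8/5yz^2 to the remainder.
  leading term yz: no divisor's leading term divides it; move 11/2yz to the remainder.
  leading term y: no divisor's leading term divides it; move -2/5y to the remainder.
  leading term z: no divisor's leading term divides it; move 11/5z to the remainder.
  leading term 1: no divisor's leading term divides it; move -11/5 to the remainder.
  remainder -7/2y^4z - 8/5yz^2 + 11/2yz - 2/5y + 11/5z - 11/5 ≠ 0; add h_4 = -7/2y^4z - 8/5yz^2 + 11/2yz - 2/5y + 11/5z - 11/5 to the basis.

S(f_2,h_3): lcm = xyz. S = -xy - 7/2y^4z - 7/2y^4 - 8/5yz^2 + 39/10yz + 7/2y + 11/5z.
  leading term xy: subtract (-1)·h_3 from -xy - 7/2y^4z - 7/2y^4 - 8/5yz^2 + 39/10yz + 7/2y + 11/5z → -7/2y^4z - 8/5yz^2 + 11/2yz - 2/5y + 11/5z - 11/5
  leading term y^4z: subtract (1)·h_4 from -7/2y^4z - 8/5yz^2 + 11/2yz - 2/5y + 11/5z - 11/5 → 0
  remainder 0.

S(f_1,h_4): lcm = xy^4z. S = -16/35xyz^2 + 11/7xyz - 4/35xy + 22/35xz - 22/35x + 8/5y^4z - 2/5y^4 - 11/5y^3.
  leading term xyz^2: subtract (-16/175z)·f_1 from -16/35xyz^2 + 11/7xyz - 4/35xy + 22/35xz - 22/35x + 8/5y^4z - 2/5y^4 - 11/5y^3 → 11/7xyz - 4/35xy + 22/35xz - 22/35x + 8/5y^4z - 2/5y^4 - 11/5y^3 + 128/175yz^2 - 32/175yz - 176/175z
  leading term xyz: subtract (11/35)·f_1 from 11/7xyz - 4/35xy + 22/35xz - 22/35x + 8/5y^4z - 2/5y^4 - 11/5y^3 + 128/175yz^2 - 32/175yz - 176/175z → -4/35xy + 22/35xz - 22/35x + 8/5y^4z - 2/5y^4 - 11/5y^3 + 128/175yz^2 - 472/175yz + 22/35y - 176/175z + 121/35
  leading term xy: subtract (-4/35)·h_3 from -4/35xy + 22/35xz - 22/35x + 8/5y^4z - 2/5y^4 - 11/5y^3 + 128/175yz^2 - 472/175yz + 22/35y - 176/175z + 121/35 → 22/35xz - 22/35x + 8/5y^4z - 11/5y^3 + 128/175yz^2 - 88/35yz + 32/175y - 176/175z + 561/175
  leading term xz: subtract (11/35)·f_2 from 22/35xz - 22/35x + 8/5y^4z - 11/5y^3 + 128/175yz^2 - 88/35yz + 32/175y - 176/175z + 561/175 → 8/5y^4z + 128/175yz^2 - 88/35yz + 32/175y - 176/175z + 176/175
  leading term y^4z: subtract (-16/35)·h_4 from 8/5y^4z + 128/175yz^2 - 88/35yz + 32/175y - 176/175z + 176/175 → 0
  remainder 0.

S(f_2,h_4): lcm = xy^4z. S = -xy^4 - 16/35xyz^2 + 11/7xyz - 4/35xy + 22/35xz - 22/35x - 7/2y^7 + 7/2y^4.
  leading term xy^4: subtract (-y^3)·h_3 from -xy^4 - 16/35xyz^2 + 11/7xyz - 4/35xy + 22/35xz - 22/35x - 7/2y^7 + 7/2y^4 → -16/35xyz^2 + 11/7xyz - 4/35xy + 22/35xz - 22/35x + 8/5y^4z - 2/5y^4 - 11/5y^3
  leading term xyz^2: subtract (-16/175z)·f_1 from -16/35xyz^2 + 11/7xyz - 4/35xy + 22/35xz - 22/35x + 8/5y^4z - 2/5y^4 - 11/5y^3 → 11/7xyz - 4/35xy + 22/35xz - 22/35x + 8/5y^4z - 2/5y^4 - 11/5y^3 + 128/175yz^2 - 32/175yz - 176/175z
  leading term xyz: subtract (11/35)·f_1 from 11/7xyz - 4/35xy + 22/35xz - 22/35x + 8/5y^4z - 2/5y^4 - 11/5y^3 + 128/175yz^2 - 32/175yz - 176/175z → -4/35xy + 22/35xz - 22/35x + 8/5y^4z - 2/5y^4 - 11/5y^3 + 128/175yz^2 - 472/175yz + 22/35y - 176/175z + 121/35
  leading term xy: subtract (-4/35)·h_3 from -4/35xy + 22/35xz - 22/35x + 8/5y^4z - 2/5y^4 - 11/5y^3 + 128/175yz^2 - 472/175yz + 22/35y - 176/175z + 121/35 → 22/35xz - 22/35x + 8/5y^4z - 11/5y^3 + 128/175yz^2 - 88/35yz + 32/175y - 176/175z + 561/175
  leading term xz: subtract (11/35)·f_2 from 22/35xz - 22/35x + 8/5y^4z - 11/5y^3 + 128/175yz^2 - 88/35yz + 32/175y - 176/175z + 561/175 → 8/5y^4z + 128/175yz^2 - 88/35yz + 32/175y - 176/175z + 176/175
  leading term y^4z: subtract (-16/35)·h_4 from 8/5y^4z + 128/175yz^2 - 88/35yz + 32/175y - 176/175z + 176/175 → 0
  remainder 0.

S(h_3,h_4): lcm = xy^4z. S = -16/35xyz^2 + 11/7xyz - 4/35xy + 22/35xz - 22/35x + 7/2y^7z + 8/5y^4z^2 - 39/10y^4z - 11/5y^3z.
  leading term xyz^2: subtract (-16/175z)·f_1 from -16/35xyz^2 + 11/7xyz - 4/35xy + 22/35xz - 22/35x + 7/2y^7z + 8/5y^4z^2 - 39/10y^4z - 11/5y^3z → 11/7xyz - 4/35xy + 22/35xz - 22/35x + 7/2y^7z + 8/5y^4z^2 - 39/10y^4z - 11/5y^3z + 128/175yz^2 - 32/175yz - 176/175z
  leading term xyz: subtract (11/35)·f_1 from 11/7xyz - 4/35xy + 22/35xz - 22/35x + 7/2y^7z + 8/5y^4z^2 - 39/10y^4z - 11/5y^3z + 128/175yz^2 - 32/175yz - 176/175z → -4/35xy + 22/35xz - 22/35x + 7/2y^7z + 8/5y^4z^2 - 39/10y^4z - 11/5y^3z + 128/175yz^2 - 472/175yz + 22/35y - 176/175z + 121/35
  leading term xy: subtract (-4/35)·h_3 from -4/35xy + 22/35xz - 22/35x + 7/2y^7z + 8/5y^4z^2 - 39/10y^4z - 11/5y^3z + 128/175yz^2 - 472/175yz + 22/35y - 176/175z + 121/35 → 22/35xz - 22/35x + 7/2y^7z + 8/5y^4z^2 - 39/10y^4z + 2/5y^4 - 11/5y^3z + 128/175yz^2 - 88/35yz + 32/175y - 176/175z + 561/175
  leading term xz: subtract (11/35)·f_2 from 22/35xz - 22/35x + 7/2y^7z + 8/5y^4z^2 - 39/10y^4z + 2/5y^4 - 11/5y^3z + 128/175yz^2 - 88/35yz + 32/175y - 176/175z + 561/175 → 7/2y^7z + 8/5y^4z^2 - 39/10y^4z + 2/5y^4 - 11/5y^3z + 11/5y^3 + 128/175yz^2 - 88/35yz + 32/175y - 176/175z + 176/175
  leading term y^7z: subtract (-y^3)·h_4 from 7/2y^7z + 8/5y^4z^2 - 39/10y^4z + 2/5y^4 - 11/5y^3z + 11/5y^3 + 128/175yz^2 - 88/35yz + 32/175y - 176/175z + 176/175 → 8/5y^4z + 128/175yz^2 - 88/35yz + 32/175y - 176/175z + 176/175
  leading term y^4z: subtract (-16/35)·h_4 from 8/5y^4z + 128/175yz^2 - 88/35yz + 32/175y - 176/175z + 176/175 → 0
  remainder 0.

Every S-polynomial of the final basis reduces to 0, so we have a Gröbner basis.
Inter-reduce: drop elements whose leading term is divisible by another's, tail-reduce, and make monic.
Reduced Gröbner basis: {xy + 7/2y^4 + 8/5yz - 39/10y - 11/5, xz - x - 7/2y^3 + 7/2, y^4z + 16/35yz^2 - 11/7yz + 4/35y - 22/35z + 22/35}.
Label its elements g_1 = xy + 7/2y^4 + 8/5yz - 39/10y - 11/5, g_2 = xz - x - 7/2y^3 + 7/2, g_3 = y^4z + 16/35yz^2 - 11/7yz + 4/35y - 22/35z + 22/35.

Reduce p = -2/5x^2z + 2/5x^2 - 7/5x - 49/10y^6 - 56/25y^3z + 273/50y^3 + 77/25y^2 + 8 modulo G:
  leading term x^2z: subtract (-2/5x)·g_2 from -2/5x^2z + 2/5x^2 - 7/5x - 49/10y^6 - 56/25y^3z + 273/50y^3 + 77/25y^2 + 8 → -7/5xy^3 - 49/10y^6 - 56/25y^3z + 273/50y^3 + 77/25y^2 + 8
  leading term xy^3: subtract (-7/5y^2)·g_1 from -7/5xy^3 - 49/10y^6 - 56/25y^3z + 273/50y^3 + 77/25y^2 + 8 → 8
  leading term 1: no divisor's leading term divides it; move 8 to the remainder.
  normal form = 8.
The normal form is nonzero, so p ∉ I. Since p minus its normal form lies in I, I + (p) = I + (r) where r = 8; decide whether this ideal is the whole ring.
Here r = 8 is a nonzero constant, hence a unit: 1 ∈ I + (p), the Gröbner basis of I + (p) is {1}, and the enlarged system has no common solution — adjoining p is inconsistent.

Adjoining -2/5x^2z + 2/5x^2 - 7/5x - 49/10y^6 - 56/25y^3z + 273/50y^3 + 77/25y^2 + 8 makes the ideal the whole ring: the system is inconsistent.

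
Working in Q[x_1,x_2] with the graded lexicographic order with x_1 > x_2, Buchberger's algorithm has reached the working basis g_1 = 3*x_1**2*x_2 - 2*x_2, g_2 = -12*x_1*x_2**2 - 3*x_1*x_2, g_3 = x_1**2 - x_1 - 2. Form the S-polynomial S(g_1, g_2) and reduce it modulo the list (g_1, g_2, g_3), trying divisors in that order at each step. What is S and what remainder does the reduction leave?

S(g_1, g_2) = -1/4*x_1**2*x_2 - 2/3*x_2**2; remainder on division = -2/3*x_2**2 - 1/6*x_2.

lcm(LM(g_1), LM(g_2)) = x_1**2*x_2**2.
S = (lcm/LT(g_1))·g_1 − (lcm/LT(g_2))·g_2 = -1/4*x_1**2*x_2 - 2/3*x_2**2.
Reduce S modulo (g_1, g_2, g_3) in that order:
  leading term x_1**2*x_2: subtract (-1/12)·g_1 from -1/4*x_1**2*x_2 - 2/3*x_2**2 → -2/3*x_2**2 - 1/6*x_2
  leading term x_2**2: no divisor's leading term divides it; move -2/3*x_2**2 to the remainder.
  leading term x_2: no divisor's leading term divides it; move -1/6*x_2 to the remainder.
The remainder -2/3*x_2**2 - 1/6*x_2 is nonzero, so it would be added as the next basis element.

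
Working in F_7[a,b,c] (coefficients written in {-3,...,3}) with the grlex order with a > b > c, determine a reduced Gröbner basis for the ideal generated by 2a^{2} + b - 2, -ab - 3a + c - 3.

G = {b^{3} - 3b^{2} + 2c^{2} - 3b + 2c, a^{2} - 3b - 1, ab + 3a - c + 3, ac - 3b^{2} - 3a - 3b - 3}

f_1 = 2a^{2} + b - 2, LT = a^{2}.
f_2 = -ab - 3a + c - 3, LT = ab.

S(f_1,f_2): lcm = a^{2}b. S = -3a^{2} + ac - 3b^{2} - 3a - b.
  leading term a^{2}: subtract (2)·f_1 from -3a^{2} + ac - 3b^{2} - 3a - b → ac - 3b^{2} - 3a - 3b - 3
  leading term ac: no divisor's leading term divides it; move ac to the remainder.
  leading term b^{2}: no divisor's leading term divides it; move -3b^{2} to the remainder.
  leading term a: no divisor's leading term divides it; move -3a to the remainder.
  leading term b: no divisor's leading term divides it; move -3b to the remainder.
  leading term 1: no divisor's leading term divides it; move -3 to the remainder.
  remainder ac - 3b^{2} - 3a - 3b - 3 ≠ 0; add g_3 = ac - 3b^{2} - 3a - 3b - 3 to the basis.

S(f_1,g_3): lcm = a^{2}c. S = 3ab^{2} + 3a^{2} + 3ab - 3bc + 3a - c.
  leading term ab^{2}: subtract (-3b)·f_2 from 3ab^{2} + 3a^{2} + 3ab - 3bc + 3a - c → 3a^{2} + ab + 3a - 2b - c
  leading term a^{2}: subtract (-2)·f_1 from 3a^{2} + ab + 3a - 2b - c → ab + 3a - c + 3
  leading term ab: subtract (-1)·f_2 from ab + 3a - c + 3 → 0
  remainder 0.

S(f_2,g_3): lcm = abc. S = 3b^{3} + 3ab + 3ac + 3b^{2} - c^{2} + 3b + 3c.
  leading term b^{3}: no divisor's leading term divides it; move 3b^{3} to the remainder.
  leading term ab: subtract (-3)·f_2 from 3ab + 3ac + 3b^{2} - c^{2} + 3b + 3c → 3ac + 3b^{2} - c^{2} - 2a + 3b - c - 2
  leading term ac: subtract (3)·g_3 from 3ac + 3b^{2} - c^{2} - 2a + 3b - c - 2 → -2b^{2} - c^{2} - 2b - c
  leading term b^{2}: no divisor's leading term divides it; move -2b^{2} to the remainder.
  leading term c^{2}: no divisor's leading term divides it; move -c^{2} to the remainder.
  leading term b: no divisor's leading term divides it; move -2b to the remainder.
  leading term c: no divisor's leading term divides it; move -c to the remainder.
  remainder 3b^{3} - 2b^{2} - c^{2} - 2b - c ≠ 0; add g_4 = 3b^{3} - 2b^{2} - c^{2} - 2b - c to the basis.

S(f_1,g_4): leading monomials are coprime, so the S-polynomial reduces to 0 (Buchberger's first criterion).
S(f_2,g_4): lcm = ab^{3}. S = -ab^{2} - 2ac^{2} - b^{2}c + 3ab - 2ac + 3b^{2}.
  leading term ab^{2}: subtract (b)·f_2 from -ab^{2} - 2ac^{2} - b^{2}c + 3ab - 2ac + 3b^{2} → -2ac^{2} - b^{2}c - ab - 2ac + 3b^{2} - bc + 3b
  leading term ac^{2}: subtract (-2c)·g_3 from -2ac^{2} - b^{2}c - ab - 2ac + 3b^{2} - bc + 3b → -ab - ac + 3b^{2} + 3b + c
  leading term ab: subtract (1)·f_2 from -ab - ac + 3b^{2} + 3b + c → -ac + 3b^{2} + 3a + 3b + 3
  leading term ac: subtract (-1)·g_3 from -ac + 3b^{2} + 3a + 3b + 3 → 0
  remainder 0.

S(g_3,g_4): leading monomials are coprime, so the S-polynomial reduces to 0 (Buchberger's first criterion).
Every S-polynomial of the final basis reduces to 0, so we have a Gröbner basis.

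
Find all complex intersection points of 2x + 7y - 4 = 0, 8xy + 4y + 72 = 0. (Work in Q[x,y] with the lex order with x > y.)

Compute a lex Gröbner basis by Buchberger's algorithm.
f_1 = 2x + 7y - 4, LT = x.
f_2 = 8xy + 4y + 72, LT = xy.

S(f_1,f_2): lcm = xy. S = 7/2y^2 - 5/2y - 9.
  leading term y^2: no divisor's leading term divides it; move 7/2y^2 to the remainder.
  leading term y: no divisor's leading term divides it; move -5/2y to the remainder.
  leading term 1: no divisor's leading term divides it; move -9 to the remainder.
  remainder 7/2y^2 - 5/2y - 9 ≠ 0; add h_3 = 7/2y^2 - 5/2y - 9 to the basis.

S(f_1,h_3): leading monomials are coprime, so the S-polynomial reduces to 0 (Buchberger's first criterion).
S(f_2,h_3): lcm = xy^2. S = 5/7xy + 18/7x + 1/2y^2 + 9y.
  leading term xy: subtract (5/14y)·f_1 from 5/7xy + 18/7x + 1/2y^2 + 9y → 18/7x - 2y^2 + 73/7y
  leading term x: subtract (9/7)·f_1 from 18/7x - 2y^2 + 73/7y → -2y^2 + 10/7y + 36/7
  leading term y^2: subtract (-4/7)·h_3 from -2y^2 + 10/7y + 36/7 → 0
  remainder 0.

Every S-polynomial of the final basis reduces to 0, so we have a Gröbner basis.
Inter-reduce: drop elements whose leading term is divisible by another's, tail-reduce, and make monic.
Reduced Gröbner basis: {x + 7/2y - 2, y^2 - 5/7y - 18/7}.

A lex Gröbner basis eliminates variables successively. Here y^2 - 5/7y - 18/7 depends only on y, with roots {-9/7, 2}; lifting each root through the earlier basis elements recovers the full solutions.
  y = -9/7: the earlier basis element becomes x - 13/2 = 0, giving x = 13/2 — point (13/2, -9/7).
  y = 2: the earlier basis element becomes x + 5 = 0, giving x = -5 — point (-5, 2).
Each listed point satisfies every original equation (direct substitution).

{(13/2, -9/7), (-5, 2)}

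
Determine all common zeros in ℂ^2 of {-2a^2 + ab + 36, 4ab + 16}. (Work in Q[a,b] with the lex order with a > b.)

Compute a lex Gröbner basis by Buchberger's algorithm.
f_1 = -2a^2 + ab + 36, LT = a^2.
f_2 = 4ab + 16, LT = ab.

S(f_1,f_2): lcm = a^2b. S = -1/2ab^2 - 4a - 18b.
  leading term ab^2: subtract (-1/8b)·f_2 from -1/2ab^2 - 4a - 18b → -4a - 16b
  leading term a: no divisor's leading term divides it; move -4a to the remainder.
  leading term b: no divisor's leading term divides it; move -16b to the remainder.
  remainder -4a - 16b ≠ 0; add h_3 = -4a - 16b to the basis.

S(f_2,h_3): lcm = ab. S = -4b^2 + 4.
  leading term b^2: no divisor's leading term divides it; move -4b^2 to the remainder.
  leading term 1: no divisor's leading term divides it; move 4 to the remainder.
  remainder -4b^2 + 4 ≠ 0; add h_4 = -4b^2 + 4 to the basis.

The other S-polynomials (S(f_1,h_3), S(f_1,h_4), S(f_2,h_4), S(h_3,h_4)) all reduce to 0 modulo the current basis, so we have a Gröbner basis.
Inter-reduce: drop elements whose leading term is divisible by another's, tail-reduce, and make monic.
Reduced Gröbner basis: {a + 4b, b^2 - 1}.

From the last basis element, b^2 - 1 = 0, so b takes values in {-1, 1}. Each choice, substituted upward through the basis, yields the corresponding point(s) of the solution set.
  b = -1: the earlier basis element becomes a - 4 = 0, giving a = 4 — point (4, -1).
  b = 1: the earlier basis element becomes a + 4 = 0, giving a = -4 — point (-4, 1).
Check: every point annihilates each of the original generators.

{(4, -1), (-4, 1)}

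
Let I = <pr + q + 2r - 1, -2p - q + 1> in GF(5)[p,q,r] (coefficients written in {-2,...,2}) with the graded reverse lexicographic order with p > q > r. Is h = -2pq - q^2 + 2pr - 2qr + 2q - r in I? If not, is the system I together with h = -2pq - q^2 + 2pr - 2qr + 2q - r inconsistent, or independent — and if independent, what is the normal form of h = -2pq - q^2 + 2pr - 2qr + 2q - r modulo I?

First compute the reduced Gröbner basis of I by Buchberger's algorithm.
f_1 = pr + q + 2r - 1, LT = pr.
f_2 = -2p - q + 1, LT = p.

S(f_1,f_2): lcm = pr. S = 2qr + q - 1.
  reduce S modulo (f_1, f_2):
  remainder 2qr + q - 1 ≠ 0; add k_3 = 2qr + q - 1 to the basis.

The other S-polynomials (S(f_1,k_3), S(f_2,k_3)) all reduce to 0 modulo the current basis, so we have a Gröbner basis.
Inter-reduce: drop elements whose leading term is divisible by another's, tail-reduce, and make monic.
Reduced Gröbner basis: {qr - 2q + 2, p - 2q + 2}.
Label its elements g_1 = qr - 2q + 2, g_2 = p - 2q + 2.

Reduce h = -2pq - q^2 + 2pr - 2qr + 2q - r modulo G:
  leading term pq: subtract (-2q)·g_2 from -2pq - q^2 + 2pr - 2qr + 2q - r → 2pr - 2qr + q - r
  leading term pr: subtract (2r)·g_2 from 2pr - 2qr + q - r → 2qr + q
  leading term qr: subtract (2)·g_1 from 2qr + q → 1
  leading term 1: no divisor's leading term divides it; move 1 to the remainder.
  normal form = 1.
The normal form is nonzero, so h ∉ I. Since h minus its normal form lies in I, I + (h) = I + (n) where n = 1; decide whether this ideal is the whole ring.
Here n = 1 is a nonzero constant, hence a unit: 1 ∈ I + (h), the Gröbner basis of I + (h) is {1}, and the enlarged system has no common solution — adjoining h is inconsistent.

Adjoining -2pq - q^2 + 2pr - 2qr + 2q - r makes the ideal the whole ring: the system is inconsistent.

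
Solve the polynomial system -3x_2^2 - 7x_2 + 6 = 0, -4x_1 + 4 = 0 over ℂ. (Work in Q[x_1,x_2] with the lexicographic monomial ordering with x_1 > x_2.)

Compute a lex Gröbner basis by Buchberger's algorithm.
f_1 = -3x_2^2 - 7x_2 + 6, LT = x_2^2.
f_2 = -4x_1 + 4, LT = x_1.

S(f_1,f_2): leading monomials are coprime, so the S-polynomial reduces to 0 (Buchberger's first criterion).
Every S-polynomial of the final basis reduces to 0, so we have a Gröbner basis.
Inter-reduce: drop elements whose leading term is divisible by another's, tail-reduce, and make monic.
Reduced Gröbner basis: {x_1 - 1, x_2^2 + 7/3x_2 - 2}.

Elimination: the polynomial x_2^2 + 7/3x_2 - 2 lies in the elimination ideal for x_2, so x_2 ∈ {-3, 2/3}. For each such x_2, the remaining basis elements (now univariate) give the rest of the solution.
  x_2 = -3: the earlier basis element becomes x_1 - 1 = 0, giving x_1 = 1 — point (1, -3).
  x_2 = 2/3: the earlier basis element becomes x_1 - 1 = 0, giving x_1 = 1 — point (1, 2/3).
Zero-dimensionality of the ideal guarantees finitely many solutions over ℂ.

{(1, -3), (1, 2/3)}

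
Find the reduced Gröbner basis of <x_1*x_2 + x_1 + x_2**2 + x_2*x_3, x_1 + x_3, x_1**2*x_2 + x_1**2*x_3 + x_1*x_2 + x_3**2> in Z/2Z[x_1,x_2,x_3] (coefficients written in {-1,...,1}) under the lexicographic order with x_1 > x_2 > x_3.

G = {x_1 + x_3, x_2**2 + x_3, x_2*x_3**2 + x_2*x_3 + x_3**3 + x_3**2, x_3**4 + x_3**2}

f_1 = x_1*x_2 + x_1 + x_2**2 + x_2*x_3, LT = x_1*x_2.
f_2 = x_1 + x_3, LT = x_1.
f_3 = x_1**2*x_2 + x_1**2*x_3 + x_1*x_2 + x_3**2, LT = x_1**2*x_2.

S(f_1,f_2): lcm = x_1*x_2. S = x_1 + x_2**2.
  reduce S modulo (f_1, f_2, f_3):
  remainder x_2**2 + x_3 ≠ 0; add g_4 = x_2**2 + x_3 to the basis.

S(f_1,f_3): lcm = x_1**2*x_2. S = x_1**2*x_3 + x_1**2 + x_1*x_2**2 + x_1*x_2*x_3 + x_1*x_2 + x_3**2.
  reduce S modulo (f_1, f_2, f_3, g_4):
  remainder x_2*x_3**2 + x_2*x_3 + x_3**3 + x_3**2 ≠ 0; add g_5 = x_2*x_3**2 + x_2*x_3 + x_3**3 + x_3**2 to the basis.

S(f_3,g_4): lcm = x_1**2*x_2**2. S = x_1**2*x_2*x_3 + x_1**2*x_3 + x_1*x_2**2 + x_2*x_3**2.
  reduce S modulo (f_1, f_2, f_3, g_4, g_5):
  remainder x_3**4 + x_3**2 ≠ 0; add g_6 = x_3**4 + x_3**2 to the basis.

The other S-polynomials (S(f_2,f_3), S(f_1,g_4), S(f_2,g_4), S(f_1,g_5), S(f_2,g_5), S(f_3,g_5), S(g_4,g_5), S(f_1,g_6), S(f_2,g_6), S(f_3,g_6), S(g_4,g_6), S(g_5,g_6)) all reduce to 0 modulo the current basis, so we have a Gröbner basis.
Inter-reduce: drop elements whose leading term is divisible by another's, tail-reduce, and make monic.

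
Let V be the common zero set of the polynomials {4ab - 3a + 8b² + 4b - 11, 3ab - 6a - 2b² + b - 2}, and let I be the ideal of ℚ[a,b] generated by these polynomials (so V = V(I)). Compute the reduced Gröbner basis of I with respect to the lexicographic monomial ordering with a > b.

f_1 = 4ab - 3a + 8b² + 4b - 11, LT = ab.
f_2 = 3ab - 6a - 2b² + b - 2, LT = ab.

S(f_1,f_2): lcm = ab. S = 5/4a + 8/3b² + ⅔b - 25/12.
  leading term a: no divisor's leading term divides it; move 5/4a to the remainder.
  leading term b²: no divisor's leading term divides it; move 8/3b² to the remainder.
  leading term b: no divisor's leading term divides it; move ⅔b to the remainder.
  leading term 1: no divisor's leading term divides it; move -25/12 to the remainder.
  remainder 5/4a + 8/3b² + ⅔b - 25/12 ≠ 0; add g_3 = 5/4a + 8/3b² + ⅔b - 25/12 to the basis.

S(f_1,g_3): lcm = ab. S = -¾a - 32/15b³ + 22/15b² + 8/3b - 11/4.
  leading term a: subtract (-⅗)·g_3 from -¾a - 32/15b³ + 22/15b² + 8/3b - 11/4 → -32/15b³ + 46/15b² + 46/15b - 4
  leading term b³: no divisor's leading term divides it; move -32/15b³ to the remainder.
  leading term b²: no divisor's leading term divides it; move 46/15b² to the remainder.
  leading term b: no divisor's leading term divides it; move 46/15b to the remainder.
  leading term 1: no divisor's leading term divides it; move -4 to the remainder.
  remainder -32/15b³ + 46/15b² + 46/15b - 4 ≠ 0; add g_4 = -32/15b³ + 46/15b² + 46/15b - 4 to the basis.

The other S-polynomials (S(f_2,g_3), S(f_1,g_4), S(f_2,g_4), S(g_3,g_4)) all reduce to 0 modulo the current basis, so we have a Gröbner basis.
Inter-reduce: drop elements whose leading term is divisible by another's, tail-reduce, and make monic.

G = {a + 32/15b² + 8/15b - 5/3, b³ - 23/16b² - 23/16b + 15/8}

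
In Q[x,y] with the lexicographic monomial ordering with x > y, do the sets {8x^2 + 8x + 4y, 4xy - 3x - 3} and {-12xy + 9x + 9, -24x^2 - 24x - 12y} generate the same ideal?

Yes, the ideals are equal.

Since reduced Gröbner bases are canonical representatives of ideals under a given ordering, it suffices to compute and compare them.
Buchberger on the first generating set:
f_1 = 8x^2 + 8x + 4y, LT = x^2.
f_2 = 4xy - 3x - 3, LT = xy.

S(f_1,f_2): lcm = x^2y. S = 3/4x^2 + xy + 3/4x + 1/2y^2.
  leading term x^2: subtract (3/32)·f_1 from 3/4x^2 + xy + 3/4x + 1/2y^2 → xy + 1/2y^2 - 3/8y
  leading term xy: subtract (1/4)·f_2 from xy + 1/2y^2 - 3/8y → 3/4x + 1/2y^2 - 3/8y + 3/4
  leading term x: no divisor's leading term divides it; move 3/4x to the remainder.
  leading term y^2: no divisor's leading term divides it; move 1/2y^2 to the remainder.
  leading term y: no divisor's leading term divides it; move -3/8y to the remainder.
  leading term 1: no divisor's leading term divides it; move 3/4 to the remainder.
  remainder 3/4x + 1/2y^2 - 3/8y + 3/4 ≠ 0; add g_3 = 3/4x + 1/2y^2 - 3/8y + 3/4 to the basis.

S(f_1,g_3): lcm = x^2. S = -2/3xy^2 + 1/2xy + 1/2y.
  leading term xy^2: subtract (-1/6y)·f_2 from -2/3xy^2 + 1/2xy + 1/2y → 0
  remainder 0.

S(f_2,g_3): lcm = xy. S = -3/4x - 2/3y^3 + 1/2y^2 - y - 3/4.
  leading term x: subtract (-1)·g_3 from -3/4x - 2/3y^3 + 1/2y^2 - y - 3/4 → -2/3y^3 + y^2 - 11/8y
  leading term y^3: no divisor's leading term divides it; move -2/3y^3 to the remainder.
  leading term y^2: no divisor's leading term divides it; move y^2 to the remainder.
  leading term y: no divisor's leading term divides it; move -11/8y to the remainder.
  remainder -2/3y^3 + y^2 - 11/8y ≠ 0; add g_4 = -2/3y^3 + y^2 - 11/8y to the basis.

S(f_1,g_4): leading monomials are coprime, so the S-polynomial reduces to 0 (Buchberger's first criterion).
S(f_2,g_4): lcm = xy^3. S = 3/4xy^2 - 33/16xy - 3/4y^2.
  leading term xy^2: subtract (3/16y)·f_2 from 3/4xy^2 - 33/16xy - 3/4y^2 → -3/2xy - 3/4y^2 + 9/16y
  leading term xy: subtract (-3/8)·f_2 from -3/2xy - 3/4y^2 + 9/16y → -9/8x - 3/4y^2 + 9/16y - 9/8
  leading term x: subtract (-3/2)·g_3 from -9/8x - 3/4y^2 + 9/16y - 9/8 → 0
  remainder 0.

S(g_3,g_4): leading monomials are coprime, so the S-polynomial reduces to 0 (Buchberger's first criterion).
Every S-polynomial of the final basis reduces to 0, so we have a Gröbner basis.
Inter-reduce: drop elements whose leading term is divisible by another's, tail-reduce, and make monic.
Reduced Gröbner basis: {x + 2/3y^2 - 1/2y + 1, y^3 - 3/2y^2 + 33/16y}.

Buchberger on the second generating set:
h_1 = -12xy + 9x + 9, LT = xy.
h_2 = -24x^2 - 24x - 12y, LT = x^2.

S(h_1,h_2): lcm = x^2y. S = -3/4x^2 - xy - 3/4x - 1/2y^2.
  leading term x^2: subtract (1/32)·h_2 from -3/4x^2 - xy - 3/4x - 1/2y^2 → -xy - 1/2y^2 + 3/8y
  leading term xy: subtract (1/12)·h_1 from -xy - 1/2y^2 + 3/8y → -3/4x - 1/2y^2 + 3/8y - 3/4
  leading term x: no divisor's leading term divides it; move -3/4x to the remainder.
  leading term y^2: no divisor's leading term divides it; move -1/2y^2 to the remainder.
  leading term y: no divisor's leading term divides it; move 3/8y to the remainder.
  leading term 1: no divisor's leading term divides it; move -3/4 to the remainder.
  remainder -3/4x - 1/2y^2 + 3/8y - 3/4 ≠ 0; add k_3 = -3/4x - 1/2y^2 + 3/8y - 3/4 to the basis.

S(h_1,k_3): lcm = xy. S = -3/4x - 2/3y^3 + 1/2y^2 - y - 3/4.
  leading term x: subtract (1)·k_3 from -3/4x - 2/3y^3 + 1/2y^2 - y - 3/4 → -2/3y^3 + y^2 - 11/8y
  leading term y^3: no divisor's leading term divides it; move -2/3y^3 to the remainder.
  leading term y^2: no divisor's leading term divides it; move y^2 to the remainder.
  leading term y: no divisor's leading term divides it; move -11/8y to the remainder.
  remainder -2/3y^3 + y^2 - 11/8y ≠ 0; add k_4 = -2/3y^3 + y^2 - 11/8y to the basis.

S(h_2,k_3): lcm = x^2. S = -2/3xy^2 + 1/2xy + 1/2y.
  leading term xy^2: subtract (1/18y)·h_1 from -2/3xy^2 + 1/2xy + 1/2y → 0
  remainder 0.

S(h_1,k_4): lcm = xy^3. S = 3/4xy^2 - 33/16xy - 3/4y^2.
  leading term xy^2: subtract (-1/16y)·h_1 from 3/4xy^2 - 33/16xy - 3/4y^2 → -3/2xy - 3/4y^2 + 9/16y
  leading term xy: subtract (1/8)·h_1 from -3/2xy - 3/4y^2 + 9/16y → -9/8x - 3/4y^2 + 9/16y - 9/8
  leading term x: subtract (3/2)·k_3 from -9/8x - 3/4y^2 + 9/16y - 9/8 → 0
  remainder 0.

S(h_2,k_4): leading monomials are coprime, so the S-polynomial reduces to 0 (Buchberger's first criterion).
S(k_3,k_4): leading monomials are coprime, so the S-polynomial reduces to 0 (Buchberger's first criterion).
Every S-polynomial of the final basis reduces to 0, so we have a Gröbner basis.
Inter-reduce: drop elements whose leading term is divisible by another's, tail-reduce, and make monic.
Reduced Gröbner basis: {x + 2/3y^2 - 1/2y + 1, y^3 - 3/2y^2 + 33/16y}.

These coincide, so the ideals are equal.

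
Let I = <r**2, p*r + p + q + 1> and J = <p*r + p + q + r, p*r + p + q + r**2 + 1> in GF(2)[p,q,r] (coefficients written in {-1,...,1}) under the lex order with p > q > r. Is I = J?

No, the ideals differ.

For a fixed monomial order, each ideal has a unique reduced Gröbner basis; comparing bases decides equality.
Buchberger on the first generating set:
f_1 = r**2, LT = r**2.
f_2 = p*r + p + q + 1, LT = p*r.

S(f_1,f_2): lcm = p*r**2. S = p*r + q*r + r.
  leading term p*r: subtract (1)·f_2 from p*r + q*r + r → p + q*r + q + r + 1
  leading term p: no divisor's leading term divides it; move p to the remainder.
  leading term q*r: no divisor's leading term divides it; move q*r to the remainder.
  leading term q: no divisor's leading term divides it; move q to the remainder.
  leading term r: no divisor's leading term divides it; move r to the remainder.
  leading term 1: no divisor's leading term divides it; move 1 to the remainder.
  remainder p + q*r + q + r + 1 ≠ 0; add g_3 = p + q*r + q + r + 1 to the basis.

The other S-polynomials (S(f_1,g_3), S(f_2,g_3)) all reduce to 0 modulo the current basis, so we have a Gröbner basis.
Inter-reduce: drop elements whose leading term is divisible by another's, tail-reduce, and make monic.
Reduced Gröbner basis: {p + q*r + q + r + 1, r**2}.

Buchberger on the second generating set:
h_1 = p*r + p + q + r, LT = p*r.
h_2 = p*r + p + q + r**2 + 1, LT = p*r.

S(h_1,h_2): lcm = p*r. S = r**2 + r + 1.
  leading term r**2: no divisor's leading term divides it; move r**2 to the remainder.
  leading term r: no divisor's leading term divides it; move r to the remainder.
  leading term 1: no divisor's leading term divides it; move 1 to the remainder.
  remainder r**2 + r + 1 ≠ 0; add k_3 = r**2 + r + 1 to the basis.

S(h_1,k_3): lcm = p*r**2. S = p + q*r + r**2.
  leading term p: no divisor's leading term divides it; move p to the remainder.
  leading term q*r: no divisor's leading term divides it; move q*r to the remainder.
  leading term r**2: subtract (1)·k_3 from r**2 → r + 1
  leading term r: no divisor's leading term divides it; move r to the remainder.
  leading term 1: no divisor's leading term divides it; move 1 to the remainder.
  remainder p + q*r + r + 1 ≠ 0; add k_4 = p + q*r + r + 1 to the basis.

The other S-polynomials (S(h_2,k_3), S(h_1,k_4), S(h_2,k_4), S(k_3,k_4)) all reduce to 0 modulo the current basis, so we have a Gröbner basis.
Inter-reduce: drop elements whose leading term is divisible by another's, tail-reduce, and make monic.
Reduced Gröbner basis: {p + q*r + r + 1, r**2 + r + 1}.

These differ, so the ideals are not equal.
The same test decides containment: I ⊆ J iff every generator of I reduces to 0 modulo a Gröbner basis of J.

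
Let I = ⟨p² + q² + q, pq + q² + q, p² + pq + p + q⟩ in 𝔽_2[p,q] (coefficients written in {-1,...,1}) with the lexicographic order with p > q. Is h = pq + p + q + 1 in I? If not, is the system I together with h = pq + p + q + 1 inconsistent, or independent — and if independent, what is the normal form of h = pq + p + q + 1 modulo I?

Adjoining pq + p + q + 1 makes the ideal the whole ring: the system is inconsistent.

First compute the reduced Gröbner basis of I by Buchberger's algorithm.
f_1 = p² + q² + q, LT = p².
f_2 = pq + q² + q, LT = pq.
f_3 = p² + pq + p + q, LT = p².

S(f_1,f_2): lcm = p²q. S = pq² + pq + q³ + q².
  reduce S modulo (f_1, f_2, f_3):
  remainder q² + q ≠ 0; add k_4 = q² + q to the basis.

S(f_1,f_3): lcm = p². S = pq + p + q².
  reduce S modulo (f_1, f_2, f_3, k_4):
  remainder p + q ≠ 0; add k_5 = p + q to the basis.

S(f_2,f_3): lcm = p²q. S = q².
  reduce S modulo (f_1, f_2, f_3, k_4, k_5):
  remainder q ≠ 0; add k_6 = q to the basis.

The other S-polynomials (S(f_1,k_4), S(f_2,k_4), S(f_3,k_4), S(f_1,k_5), S(f_2,k_5), S(f_3,k_5), S(k_4,k_5), S(f_1,k_6), S(f_2,k_6), S(f_3,k_6), S(k_4,k_6), S(k_5,k_6)) all reduce to 0 modulo the current basis, so we have a Gröbner basis.
Inter-reduce: drop elements whose leading term is divisible by another's, tail-reduce, and make monic.
Reduced Gröbner basis: {p, q}.
Label its elements g_1 = p, g_2 = q.

Reduce h = pq + p + q + 1 modulo G:
  leading term pq: subtract (q)·g_1 from pq + p + q + 1 → p + q + 1
  leading term p: subtract (1)·g_1 from p + q + 1 → q + 1
  leading term q: subtract (1)·g_2 from q + 1 → 1
  leading term 1: no divisor's leading term divides it; move 1 to the remainder.
  normal form = 1.
The normal form is nonzero, so h ∉ I. Since h minus its normal form lies in I, I + (h) = I + (r) where r = 1; decide whether this ideal is the whole ring.
Here r = 1 is a nonzero constant, hence a unit: 1 ∈ I + (h), the Gröbner basis of I + (h) is {1}, and the enlarged system has no common solution — adjoining h is inconsistent.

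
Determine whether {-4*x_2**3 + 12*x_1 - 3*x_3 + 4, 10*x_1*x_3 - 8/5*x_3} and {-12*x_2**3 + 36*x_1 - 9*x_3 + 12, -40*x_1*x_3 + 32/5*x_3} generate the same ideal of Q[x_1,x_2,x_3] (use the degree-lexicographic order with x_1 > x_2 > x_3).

Yes, the ideals are equal.

Since reduced Gröbner bases are canonical representatives of ideals under a given ordering, it suffices to compute and compare them.
Buchberger on the first generating set:
f_1 = -4*x_2**3 + 12*x_1 - 3*x_3 + 4, LT = x_2**3.
f_2 = 10*x_1*x_3 - 8/5*x_3, LT = x_1*x_3.

The S-polynomials (S(f_1,f_2)) all reduce to 0 modulo the current basis, so we have a Gröbner basis.
Inter-reduce: drop elements whose leading term is divisible by another's, tail-reduce, and make monic.
Reduced Gröbner basis: {x_2**3 - 3*x_1 + 3/4*x_3 - 1, x_1*x_3 - 4/25*x_3}.

Buchberger on the second generating set:
h_1 = -12*x_2**3 + 36*x_1 - 9*x_3 + 12, LT = x_2**3.
h_2 = -40*x_1*x_3 + 32/5*x_3, LT = x_1*x_3.

The S-polynomials (S(h_1,h_2)) all reduce to 0 modulo the current basis, so we have a Gröbner basis.
Inter-reduce: drop elements whose leading term is divisible by another's, tail-reduce, and make monic.
Reduced Gröbner basis: {x_2**3 - 3*x_1 + 3/4*x_3 - 1, x_1*x_3 - 4/25*x_3}.

These coincide, so the ideals are equal.
The same test decides containment: I ⊆ J iff every generator of I reduces to 0 modulo a Gröbner basis of J.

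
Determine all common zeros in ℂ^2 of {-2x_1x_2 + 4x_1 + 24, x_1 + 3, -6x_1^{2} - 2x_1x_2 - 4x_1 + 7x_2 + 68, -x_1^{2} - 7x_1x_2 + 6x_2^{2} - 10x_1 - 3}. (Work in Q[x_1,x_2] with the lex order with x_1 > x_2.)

Compute a lex Gröbner basis by Buchberger's algorithm.
f_1 = -2x_1x_2 + 4x_1 + 24, LT = x_1x_2.
f_2 = x_1 + 3, LT = x_1.
f_3 = -6x_1^{2} - 2x_1x_2 - 4x_1 + 7x_2 + 68, LT = x_1^{2}.
f_4 = -x_1^{2} - 7x_1x_2 - 10x_1 + 6x_2^{2} - 3, LT = x_1^{2}.

S(f_1,f_2): lcm = x_1x_2. S = -2x_1 - 3x_2 - 12.
  reduce S modulo (f_1, f_2, f_3, f_4):
  remainder -3x_2 - 6 ≠ 0; add h_5 = -3x_2 - 6 to the basis.

The other S-polynomials (S(f_1,f_3), S(f_1,f_4), S(f_2,f_3), S(f_2,f_4), S(f_3,f_4), S(f_1,h_5), S(f_2,h_5), S(f_3,h_5), S(f_4,h_5)) all reduce to 0 modulo the current basis, so we have a Gröbner basis.
Inter-reduce: drop elements whose leading term is divisible by another's, tail-reduce, and make monic.
Reduced Gröbner basis: {x_1 + 3, x_2 + 2}.

Since the basis is lex-ordered, x_2 + 2 is univariate in x_2. Its roots are {-2}. Back-substituting each root into the other basis elements fixes the other coordinates.
  x_2 = -2: the earlier basis element becomes x_1 + 3 = 0, giving x_1 = -3 — point (-3, -2).

{(-3, -2)}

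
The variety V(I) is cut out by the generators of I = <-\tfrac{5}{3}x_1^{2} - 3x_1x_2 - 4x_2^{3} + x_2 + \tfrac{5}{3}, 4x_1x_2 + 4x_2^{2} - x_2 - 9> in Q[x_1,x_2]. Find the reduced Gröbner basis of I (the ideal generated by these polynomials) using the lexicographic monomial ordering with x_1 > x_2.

G = {x_1 + \tfrac{16}{15}x_2^{4} - \tfrac{16}{45}x_2^{3} - \tfrac{13}{45}x_2^{2} + \tfrac{23}{60}x_2 + \tfrac{1}{4}, x_2^{5} - \tfrac{1}{3}x_2^{4} - \tfrac{13}{48}x_2^{3} - \tfrac{37}{64}x_2^{2} + \tfrac{15}{32}x_2 + \tfrac{135}{64}}

This is the nonlinear analogue of row-reducing a linear system.

f_1 = -\tfrac{5}{3}x_1^{2} - 3x_1x_2 - 4x_2^{3} + x_2 + \tfrac{5}{3}, LT = x_1^{2}.
f_2 = 4x_1x_2 + 4x_2^{2} - x_2 - 9, LT = x_1x_2.

S(f_1,f_2): lcm = x_1^{2}x_2. S = \tfrac{4}{5}x_1x_2^{2} + \tfrac{1}{4}x_1x_2 + \tfrac{9}{4}x_1 + \tfrac{12}{5}x_2^{4} - \tfrac{3}{5}x_2^{2} - x_2.
  leading term x_1x_2^{2}: subtract (\tfrac{1}{5}x_2)·f_2 from \tfrac{4}{5}x_1x_2^{2} + \tfrac{1}{4}x_1x_2 + \tfrac{9}{4}x_1 + \tfrac{12}{5}x_2^{4} - \tfrac{3}{5}x_2^{2} - x_2 → \tfrac{1}{4}x_1x_2 + \tfrac{9}{4}x_1 + \tfrac{12}{5}x_2^{4} - \tfrac{4}{5}x_2^{3} - \tfrac{2}{5}x_2^{2} + \tfrac{4}{5}x_2
  leading term x_1x_2: subtract (\tfrac{1}{16})·f_2 from \tfrac{1}{4}x_1x_2 + \tfrac{9}{4}x_1 + \tfrac{12}{5}x_2^{4} - \tfrac{4}{5}x_2^{3} - \tfrac{2}{5}x_2^{2} + \tfrac{4}{5}x_2 → \tfrac{9}{4}x_1 + \tfrac{12}{5}x_2^{4} - \tfrac{4}{5}x_2^{3} - \tfrac{13}{20}x_2^{2} + \tfrac{69}{80}x_2 + \tfrac{9}{16}
  leading term x_1: no divisor's leading term divides it; move \tfrac{9}{4}x_1 to the remainder.
  leading term x_2^{4}: no divisor's leading term divides it; move \tfrac{12}{5}x_2^{4} to the remainder.
  leading term x_2^{3}: no divisor's leading term divides it; move -\tfrac{4}{5}x_2^{3} to the remainder.
  leading term x_2^{2}: no divisor's leading term divides it; move -\tfrac{13}{20}x_2^{2} to the remainder.
  leading term x_2: no divisor's leading term divides it; move \tfrac{69}{80}x_2 to the remainder.
  leading term 1: no divisor's leading term divides it; move \tfrac{9}{16} to the remainder.
  remainder \tfrac{9}{4}x_1 + \tfrac{12}{5}x_2^{4} - \tfrac{4}{5}x_2^{3} - \tfrac{13}{20}x_2^{2} + \tfrac{69}{80}x_2 + \tfrac{9}{16} ≠ 0; add g_3 = \tfrac{9}{4}x_1 + \tfrac{12}{5}x_2^{4} - \tfrac{4}{5}x_2^{3} - \tfrac{13}{20}x_2^{2} + \tfrac{69}{80}x_2 + \tfrac{9}{16} to the basis.

S(f_1,g_3): lcm = x_1^{2}. S = -\tfrac{16}{15}x_1x_2^{4} + \tfrac{16}{45}x_1x_2^{3} + \tfrac{13}{45}x_1x_2^{2} + \tfrac{17}{12}x_1x_2 - \tfrac{1}{4}x_1 + \tfrac{12}{5}x_2^{3} - \tfrac{3}{5}x_2 - 1.
  leading term x_1x_2^{4}: subtract (-\tfrac{4}{15}x_2^{3})·f_2 from -\tfrac{16}{15}x_1x_2^{4} + \tfrac{16}{45}x_1x_2^{3} + \tfrac{13}{45}x_1x_2^{2} + \tfrac{17}{12}x_1x_2 - \tfrac{1}{4}x_1 + \tfrac{12}{5}x_2^{3} - \tfrac{3}{5}x_2 - 1 → \tfrac{16}{45}x_1x_2^{3} + \tfrac{13}{45}x_1x_2^{2} + \tfrac{17}{12}x_1x_2 - \tfrac{1}{4}x_1 + \tfrac{16}{15}x_2^{5} - \tfrac{4}{15}x_2^{4} - \tfrac{3}{5}x_2 - 1
  leading term x_1x_2^{3}: subtract (\tfrac{4}{45}x_2^{2})·f_2 from \tfrac{16}{45}x_1x_2^{3} + \tfrac{13}{45}x_1x_2^{2} + \tfrac{17}{12}x_1x_2 - \tfrac{1}{4}x_1 + \tfrac{16}{15}x_2^{5} - \tfrac{4}{15}x_2^{4} - \tfrac{3}{5}x_2 - 1 → \tfrac{13}{45}x_1x_2^{2} + \tfrac{17}{12}x_1x_2 - \tfrac{1}{4}x_1 + \tfrac{16}{15}x_2^{5} - \tfrac{28}{45}x_2^{4} + \tfrac{4}{45}x_2^{3} + \tfrac{4}{5}x_2^{2} - \tfrac{3}{5}x_2 - 1
  leading term x_1x_2^{2}: subtract (\tfrac{13}{180}x_2)·f_2 from \tfrac{13}{45}x_1x_2^{2} + \tfrac{17}{12}x_1x_2 - \tfrac{1}{4}x_1 + \tfrac{16}{15}x_2^{5} - \tfrac{28}{45}x_2^{4} + \tfrac{4}{45}x_2^{3} + \tfrac{4}{5}x_2^{2} - \tfrac{3}{5}x_2 - 1 → \tfrac{17}{12}x_1x_2 - \tfrac{1}{4}x_1 + \tfrac{16}{15}x_2^{5} - \tfrac{28}{45}x_2^{4} - \tfrac{1}{5}x_2^{3} + \tfrac{157}{180}x_2^{2} + \tfrac{1}{20}x_2 - 1
  leading term x_1x_2: subtract (\tfrac{17}{48})·f_2 from \tfrac{17}{12}x_1x_2 - \tfrac{1}{4}x_1 + \tfrac{16}{15}x_2^{5} - \tfrac{28}{45}x_2^{4} - \tfrac{1}{5}x_2^{3} + \tfrac{157}{180}x_2^{2} + \tfrac{1}{20}x_2 - 1 → -\tfrac{1}{4}x_1 + \tfrac{16}{15}x_2^{5} - \tfrac{28}{45}x_2^{4} - \tfrac{1}{5}x_2^{3} - \tfrac{49}{90}x_2^{2} + \tfrac{97}{240}x_2 + \tfrac{35}{16}
  leading term x_1: subtract (-\tfrac{1}{9})·g_3 from -\tfrac{1}{4}x_1 + \tfrac{16}{15}x_2^{5} - \tfrac{28}{45}x_2^{4} - \tfrac{1}{5}x_2^{3} - \tfrac{49}{90}x_2^{2} + \tfrac{97}{240}x_2 + \tfrac{35}{16} → \tfrac{16}{15}x_2^{5} - \tfrac{16}{45}x_2^{4} - \tfrac{13}{45}x_2^{3} - \tfrac{37}{60}x_2^{2} + \tfrac{1}{2}x_2 + \tfrac{9}{4}
  leading term x_2^{5}: no divisor's leading term divides it; move \tfrac{16}{15}x_2^{5} to the remainder.
  leading term x_2^{4}: no divisor's leading term divides it; move -\tfrac{16}{45}x_2^{4} to the remainder.
  leading term x_2^{3}: no divisor's leading term divides it; move -\tfrac{13}{45}x_2^{3} to the remainder.
  leading term x_2^{2}: no divisor's leading term divides it; move -\tfrac{37}{60}x_2^{2} to the remainder.
  leading term x_2: no divisor's leading term divides it; move \tfrac{1}{2}x_2 to the remainder.
  leading term 1: no divisor's leading term divides it; move \tfrac{9}{4} to the remainder.
  remainder \tfrac{16}{15}x_2^{5} - \tfrac{16}{45}x_2^{4} - \tfrac{13}{45}x_2^{3} - \tfrac{37}{60}x_2^{2} + \tfrac{1}{2}x_2 + \tfrac{9}{4} ≠ 0; add g_4 = \tfrac{16}{15}x_2^{5} - \tfrac{16}{45}x_2^{4} - \tfrac{13}{45}x_2^{3} - \tfrac{37}{60}x_2^{2} + \tfrac{1}{2}x_2 + \tfrac{9}{4} to the basis.

The other S-polynomials (S(f_2,g_3), S(f_1,g_4), S(f_2,g_4), S(g_3,g_4)) all reduce to 0 modulo the current basis, so we have a Gröbner basis.
Inter-reduce: drop elements whose leading term is divisible by another's, tail-reduce, and make monic.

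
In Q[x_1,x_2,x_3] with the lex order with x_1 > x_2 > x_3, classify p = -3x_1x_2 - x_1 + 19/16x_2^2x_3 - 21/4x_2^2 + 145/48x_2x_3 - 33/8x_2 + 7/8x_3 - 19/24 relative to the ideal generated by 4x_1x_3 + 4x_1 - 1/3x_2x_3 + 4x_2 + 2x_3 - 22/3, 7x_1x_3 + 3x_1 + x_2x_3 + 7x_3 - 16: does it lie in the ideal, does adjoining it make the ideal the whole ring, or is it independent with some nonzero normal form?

First compute the reduced Gröbner basis of I by Buchberger's algorithm.
f_1 = 4x_1x_3 + 4x_1 - 1/3x_2x_3 + 4x_2 + 2x_3 - 22/3, LT = x_1x_3.
f_2 = 7x_1x_3 + 3x_1 + x_2x_3 + 7x_3 - 16, LT = x_1x_3.

S(f_1,f_2): lcm = x_1x_3. S = 4/7x_1 - 19/84x_2x_3 + x_2 - 1/2x_3 + 19/42.
  reduce S modulo (f_1, f_2):
  remainder 4/7x_1 - 19/84x_2x_3 + x_2 - 1/2x_3 + 19/42 ≠ 0; add h_3 = 4/7x_1 - 19/84x_2x_3 + x_2 - 1/2x_3 + 19/42 to the basis.

S(f_1,h_3): lcm = x_1x_3. S = x_1 + 19/48x_2x_3^2 - 11/6x_2x_3 + x_2 + 7/8x_3^2 - 7/24x_3 - 11/6.
  reduce S modulo (f_1, f_2, h_3):
  remainder 19/48x_2x_3^2 - 23/16x_2x_3 - 3/4x_2 + 7/8x_3^2 + 7/12x_3 - 21/8 ≠ 0; add h_4 = 19/48x_2x_3^2 - 23/16x_2x_3 - 3/4x_2 + 7/8x_3^2 + 7/12x_3 - 21/8 to the basis.

The other S-polynomials (S(f_2,h_3), S(f_1,h_4), S(f_2,h_4), S(h_3,h_4)) all reduce to 0 modulo the current basis, so we have a Gröbner basis.
Inter-reduce: drop elements whose leading term is divisible by another's, tail-reduce, and make monic.
Reduced Gröbner basis: {x_1 - 19/48x_2x_3 + 7/4x_2 - 7/8x_3 + 19/24, x_2x_3^2 - 69/19x_2x_3 - 36/19x_2 + 42/19x_3^2 + 28/19x_3 - 126/19}.
Label its elements g_1 = x_1 - 19/48x_2x_3 + 7/4x_2 - 7/8x_3 + 19/24, g_2 = x_2x_3^2 - 69/19x_2x_3 - 36/19x_2 + 42/19x_3^2 + 28/19x_3 - 126/19.

Reduce p = -3x_1x_2 - x_1 + 19/16x_2^2x_3 - 21/4x_2^2 + 145/48x_2x_3 - 33/8x_2 + 7/8x_3 - 19/24 modulo G:
  leading term x_1x_2: subtract (-3x_2)·g_1 from -3x_1x_2 - x_1 + 19/16x_2^2x_3 - 21/4x_2^2 + 145/48x_2x_3 - 33/8x_2 + 7/8x_3 - 19/24 → -x_1 + 19/48x_2x_3 - 7/4x_2 + 7/8x_3 - 19/24
  leading term x_1: subtract (-1)·g_1 from -x_1 + 19/48x_2x_3 - 7/4x_2 + 7/8x_3 - 19/24 → 0
  normal form = 0.
Since the normal form is 0, p ∈ I.

Ideal membership is decidable via reduction modulo a Gröbner basis.

-3x_1x_2 - x_1 + 19/16x_2^2x_3 - 21/4x_2^2 + 145/48x_2x_3 - 33/8x_2 + 7/8x_3 - 19/24 lies in I (it reduces to 0).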